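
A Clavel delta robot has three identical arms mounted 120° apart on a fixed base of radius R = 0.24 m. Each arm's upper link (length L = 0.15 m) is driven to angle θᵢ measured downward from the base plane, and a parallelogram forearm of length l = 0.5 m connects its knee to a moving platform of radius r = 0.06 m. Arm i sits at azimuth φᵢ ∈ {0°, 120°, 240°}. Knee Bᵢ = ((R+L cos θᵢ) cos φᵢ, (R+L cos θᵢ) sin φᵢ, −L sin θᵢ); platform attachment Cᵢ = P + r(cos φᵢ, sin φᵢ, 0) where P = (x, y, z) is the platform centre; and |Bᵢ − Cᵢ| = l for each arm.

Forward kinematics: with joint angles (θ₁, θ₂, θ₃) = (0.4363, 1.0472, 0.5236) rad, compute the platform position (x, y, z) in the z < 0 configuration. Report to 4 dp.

centre 1 = (0.3159·cos0.0°, 0.3159·sin0.0°, -0.0634) = (0.3159, 0.0000, -0.0634)
centre 2 = (0.2550·cos120.0°, 0.2550·sin120.0°, -0.1299) = (-0.1275, 0.2208, -0.1299)
arm 3 at φ=240.0°: ρ3 = 0.3099;  centre 3 = (-0.1550, -0.2684, -0.0750)
|centre ₂|²−|centre ₁|² = -0.0219;  |centre ₃|²−|centre ₁|² = -0.0022
[-0.8869 0.4417 -0.1330]·P = -0.0219;  [-0.9418 -0.5368 -0.0232]·P = -0.0022
det = 0.8920;  x = 0.0143+-0.0915z,  y = -0.0210+0.1174z
sphere 1 gives Az²+Bz+C=0 with A=1.0222, B=0.1771, C=-0.1545;  B²−4AC=0.6632;  roots -0.4850, 0.3117;  negative root z = -0.4850
x = 0.0587, y = -0.0779

(0.0587, -0.0779, -0.4850)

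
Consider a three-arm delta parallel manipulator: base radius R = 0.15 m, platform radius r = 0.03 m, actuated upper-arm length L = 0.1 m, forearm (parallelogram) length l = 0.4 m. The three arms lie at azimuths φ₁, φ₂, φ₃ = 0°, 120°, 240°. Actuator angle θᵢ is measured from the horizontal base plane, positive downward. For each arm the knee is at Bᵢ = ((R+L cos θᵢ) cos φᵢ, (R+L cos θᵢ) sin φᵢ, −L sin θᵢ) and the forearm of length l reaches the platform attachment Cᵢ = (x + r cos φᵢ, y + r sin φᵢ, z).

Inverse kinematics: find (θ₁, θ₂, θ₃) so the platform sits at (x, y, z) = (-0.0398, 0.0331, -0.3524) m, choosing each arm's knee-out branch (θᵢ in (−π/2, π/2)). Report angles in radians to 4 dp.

rotate P by −φ1: (-0.0398, 0.0331, -0.3524)
  A=0.1598, B=-0.3524, C=(l²−L²−A²−y'²−z²)/(2L)=-0.0041
  θ1 = atan2(B,A) + arccos(C/0.3869) = 0.4363
arm 2 (φ=120.0°): x'=0.0486, y'=0.0179
  A cos θ + B sin θ = C:  0.0714·cos θ + -0.3524·sin θ = 0.1020
  √(A²+B²)=0.3596;  θ2 = -1.3708+1.2833 ≈ -0.0875
rotate P by −φ3: (-0.0088, -0.0510, -0.3524)
  e−x'=0.1288;  (l²−L²−(e−x')²−y'²−z²)/2L = 0.0332
  √(A²+B²)=0.3752;  θ3 = -1.2205+1.4823 ≈ 0.2618

θ₁ = 0.4363, θ₂ = -0.0875, θ₃ = 0.2618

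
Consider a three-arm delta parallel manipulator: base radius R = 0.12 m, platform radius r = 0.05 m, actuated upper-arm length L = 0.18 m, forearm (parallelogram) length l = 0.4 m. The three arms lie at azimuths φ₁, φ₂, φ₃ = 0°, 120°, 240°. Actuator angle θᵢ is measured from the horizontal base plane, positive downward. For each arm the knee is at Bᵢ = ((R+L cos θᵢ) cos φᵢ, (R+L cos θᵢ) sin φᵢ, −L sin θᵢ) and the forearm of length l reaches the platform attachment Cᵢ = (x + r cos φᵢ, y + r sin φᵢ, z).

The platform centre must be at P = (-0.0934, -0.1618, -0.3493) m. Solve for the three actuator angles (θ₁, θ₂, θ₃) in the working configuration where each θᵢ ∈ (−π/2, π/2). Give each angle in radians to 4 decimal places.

φ1=0.0° → target in arm frame (-0.0934, -0.1618)
  A=0.1634, B=-0.3493, C=(l²−L²−A²−y'²−z²)/(2L)=-0.1314
  γ=atan2(-0.3493,0.1634)=-1.1332;  ψ=arccos(-0.3406)=1.9184;  θ1=γ+ψ≈0.7851
arm 2 (φ=120.0°): x'=-0.0934, y'=0.1618
  A=0.1634, B=-0.3493, C=(l²−L²−A²−y'²−z²)/(2L)=-0.1314
  √(A²+B²)=0.3856;  θ2 = -1.1332+1.9184 ≈ 0.7852
arm 3 (φ=240.0°): x'=0.1868, y'=0.0000
  A=-0.1168, B=-0.3493, C=(l²−L²−A²−y'²−z²)/(2L)=-0.0224
  θ3 = atan2(B,A) + arccos(C/0.3683) = -0.2619

θ₁ = 0.7851, θ₂ = 0.7852, θ₃ = -0.2619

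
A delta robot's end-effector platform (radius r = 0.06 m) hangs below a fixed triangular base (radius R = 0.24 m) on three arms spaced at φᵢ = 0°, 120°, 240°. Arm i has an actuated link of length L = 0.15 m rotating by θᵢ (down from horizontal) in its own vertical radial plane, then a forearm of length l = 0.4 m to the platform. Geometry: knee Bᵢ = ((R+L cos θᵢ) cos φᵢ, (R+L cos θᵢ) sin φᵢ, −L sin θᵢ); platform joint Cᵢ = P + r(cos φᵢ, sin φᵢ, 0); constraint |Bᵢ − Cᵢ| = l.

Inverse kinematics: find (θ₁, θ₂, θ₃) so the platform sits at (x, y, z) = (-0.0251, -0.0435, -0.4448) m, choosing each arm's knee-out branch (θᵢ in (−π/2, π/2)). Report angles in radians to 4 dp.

φ1=0.0° → target in arm frame (-0.0251, -0.0435)
  A cos θ + B sin θ = C:  0.2051·cos θ + -0.4448·sin θ = -0.3477
  γ=atan2(-0.4448,0.2051)=-1.1387;  ψ=arccos(-0.7098)=2.3601;  θ1=γ+ψ≈1.2213
rotate P by −φ2: (-0.0251, 0.0435, -0.4448)
  A=0.2051, B=-0.4448, C=(l²−L²−A²−y'²−z²)/(2L)=-0.3477
  γ=atan2(-0.4448,0.2051)=-1.1387;  ψ=arccos(-0.7099)=2.3601;  θ2=γ+ψ≈1.2214
rotate P by −φ3: (0.0502, 0.0000, -0.4448)
  e−x'=0.1298;  (l²−L²−(e−x')²−y'²−z²)/2L = -0.2573
  θ3 = atan2(B,A) + arccos(C/0.4633) = 0.8726

θ₁ = 1.2213, θ₂ = 1.2214, θ₃ = 0.8726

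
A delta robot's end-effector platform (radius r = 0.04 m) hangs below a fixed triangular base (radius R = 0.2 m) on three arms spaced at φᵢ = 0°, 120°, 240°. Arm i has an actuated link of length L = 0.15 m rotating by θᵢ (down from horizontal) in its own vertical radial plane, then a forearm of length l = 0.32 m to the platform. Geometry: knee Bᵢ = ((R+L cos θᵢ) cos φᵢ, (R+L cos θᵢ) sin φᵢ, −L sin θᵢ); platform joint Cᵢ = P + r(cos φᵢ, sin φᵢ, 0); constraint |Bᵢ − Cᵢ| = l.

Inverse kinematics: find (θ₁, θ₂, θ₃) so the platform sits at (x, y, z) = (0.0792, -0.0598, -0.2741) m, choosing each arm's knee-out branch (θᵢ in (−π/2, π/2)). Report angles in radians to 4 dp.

rotate P by −φ1: (0.0792, -0.0598, -0.2741)
  e−x'=0.0808;  (l²−L²−(e−x')²−y'²−z²)/2L = -0.0178
  γ=atan2(-0.2741,0.0808)=-1.2841;  ψ=arccos(-0.0622)=1.6331;  θ1=γ+ψ≈0.3489
rotate P by −φ2: (-0.0914, -0.0387, -0.2741)
  A=0.2514, B=-0.2741, C=(l²−L²−A²−y'²−z²)/(2L)=-0.1997
  √(A²+B²)=0.3719;  θ2 = -0.8286+2.1377 ≈ 1.3092
arm 3 (φ=240.0°): x'=0.0122, y'=0.0985
  A=0.1478, B=-0.2741, C=(l²−L²−A²−y'²−z²)/(2L)=-0.0893
  γ=atan2(-0.2741,0.1478)=-1.0762;  ψ=arccos(-0.2866)=1.8615;  θ3=γ+ψ≈0.7853

θ₁ = 0.3489, θ₂ = 1.3092, θ₃ = 0.7853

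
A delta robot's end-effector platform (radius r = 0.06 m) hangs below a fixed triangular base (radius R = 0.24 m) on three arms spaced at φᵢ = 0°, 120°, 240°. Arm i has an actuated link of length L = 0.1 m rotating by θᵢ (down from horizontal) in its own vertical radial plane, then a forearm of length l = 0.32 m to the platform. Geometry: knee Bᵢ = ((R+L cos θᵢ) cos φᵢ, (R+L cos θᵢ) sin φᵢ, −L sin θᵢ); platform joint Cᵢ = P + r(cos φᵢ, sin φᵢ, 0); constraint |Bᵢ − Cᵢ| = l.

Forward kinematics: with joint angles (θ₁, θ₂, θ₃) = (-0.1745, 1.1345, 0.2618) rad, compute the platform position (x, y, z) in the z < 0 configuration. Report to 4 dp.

(0.0546, -0.0567, -0.2041)

centre 1 = (0.2785·cos0.0°, 0.2785·sin0.0°, 0.0174) = (0.2785, 0.0000, 0.0174)
centre 2 = (0.2223·cos120.0°, 0.2223·sin120.0°, -0.0906) = (-0.1111, 0.1925, -0.0906)
arm 3 at φ=240.0°: ρ3 = 0.2766;  centre 3 = (-0.1383, -0.2395, -0.0259)
|centre ₂|²−|centre ₁|² = -0.0202;  |centre ₃|²−|centre ₁|² = -0.0007
[-0.7792 0.3850 -0.2160]·P = -0.0202;  [-0.8336 -0.4791 -0.0865]·P = -0.0007
Cramer: x(z) = 0.0143-0.1970z;  y(z) = -0.0235+0.1623z
quadratic in z: (1.0651)z²+(0.0617)z+(-0.0318)=0, √Δ=0.3731 → z ∈ {-0.2041, 0.1462}; z = -0.2041 (taking z<0)
x = 0.0546, y = -0.0567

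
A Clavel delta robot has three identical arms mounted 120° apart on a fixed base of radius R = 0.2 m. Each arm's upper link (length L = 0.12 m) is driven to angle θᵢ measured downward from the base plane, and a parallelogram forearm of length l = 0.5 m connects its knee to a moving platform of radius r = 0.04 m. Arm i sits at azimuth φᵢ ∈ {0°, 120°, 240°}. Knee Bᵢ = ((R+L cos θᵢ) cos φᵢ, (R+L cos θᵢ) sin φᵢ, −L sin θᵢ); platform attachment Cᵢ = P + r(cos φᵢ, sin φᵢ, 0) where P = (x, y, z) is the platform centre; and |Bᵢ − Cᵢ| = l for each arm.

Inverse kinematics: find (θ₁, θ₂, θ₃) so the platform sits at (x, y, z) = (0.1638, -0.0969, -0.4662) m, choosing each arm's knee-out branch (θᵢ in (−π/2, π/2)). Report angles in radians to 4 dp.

rotate P by −φ1: (0.1638, -0.0969, -0.4662)
  A cos θ + B sin θ = C:  -0.0038·cos θ + -0.4662·sin θ = 0.0369
  γ=atan2(-0.4662,-0.0038)=-1.5789;  ψ=arccos(0.0791)=1.4916;  θ1=γ+ψ≈-0.0874
arm 2 (φ=120.0°): x'=-0.1658, y'=-0.0934
  A=0.3258, B=-0.4662, C=(l²−L²−A²−y'²−z²)/(2L)=-0.4026
  θ2 = atan2(B,A) + arccos(C/0.5688) = 1.3964
φ3=240.0° → target in arm frame (0.0020, 0.1903)
  e−x'=0.1580;  (l²−L²−(e−x')²−y'²−z²)/2L = -0.1788
  γ=atan2(-0.4662,0.1580)=-1.2441;  ψ=arccos(-0.3633)=1.9426;  θ3=γ+ψ≈0.6985

θ₁ = -0.0874, θ₂ = 1.3964, θ₃ = 0.6985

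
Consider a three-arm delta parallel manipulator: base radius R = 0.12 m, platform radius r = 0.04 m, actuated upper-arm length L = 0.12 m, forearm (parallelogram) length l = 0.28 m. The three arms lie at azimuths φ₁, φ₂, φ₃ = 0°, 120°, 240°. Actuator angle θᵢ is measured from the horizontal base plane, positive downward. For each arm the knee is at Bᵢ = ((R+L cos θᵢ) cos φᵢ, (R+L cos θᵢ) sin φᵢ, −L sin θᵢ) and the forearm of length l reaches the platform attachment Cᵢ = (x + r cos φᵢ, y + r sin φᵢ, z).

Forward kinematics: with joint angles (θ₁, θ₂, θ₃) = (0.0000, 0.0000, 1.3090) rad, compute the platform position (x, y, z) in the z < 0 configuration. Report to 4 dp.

(0.0756, 0.1310, -0.2140)

centre 1 = (0.2000·cos0.0°, 0.2000·sin0.0°, 0.0000) = (0.2000, 0.0000, 0.0000)
centre 2 = (0.2000·cos120.0°, 0.2000·sin120.0°, 0.0000) = (-0.1000, 0.1732, 0.0000)
centre 3 = (0.1111·cos240.0°, 0.1111·sin240.0°, -0.1159) = (-0.0555, -0.0962, -0.1159)
|centre ₂|²−|centre ₁|² = 0.0000;  |centre ₃|²−|centre ₁|² = -0.0142
plane₁₂: -0.6000x+0.3464y+0.0000z = 0.0000
det = 0.2925;  x = 0.0169+-0.2746z,  y = 0.0292+-0.4756z
into |P−centre ₁|² = l²: 1.3016z² + 0.0728z + -0.0440 = 0;  Δ = 0.2344;  z = -0.2140 or 0.1580 → z<0 root = -0.2140
x = 0.0756, y = 0.1310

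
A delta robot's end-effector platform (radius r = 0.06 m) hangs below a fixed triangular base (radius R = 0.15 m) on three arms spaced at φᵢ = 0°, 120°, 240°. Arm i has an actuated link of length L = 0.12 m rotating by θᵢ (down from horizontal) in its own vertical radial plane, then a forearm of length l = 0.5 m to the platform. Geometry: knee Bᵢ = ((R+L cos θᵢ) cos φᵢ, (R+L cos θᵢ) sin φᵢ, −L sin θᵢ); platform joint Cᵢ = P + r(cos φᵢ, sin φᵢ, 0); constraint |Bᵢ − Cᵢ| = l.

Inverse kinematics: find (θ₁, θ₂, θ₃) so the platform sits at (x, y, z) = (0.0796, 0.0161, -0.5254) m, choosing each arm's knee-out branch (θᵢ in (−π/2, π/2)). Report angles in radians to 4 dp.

φ1=0.0° → target in arm frame (0.0796, 0.0161)
  e−x'=0.0104;  (l²−L²−(e−x')²−y'²−z²)/2L = -0.1701
  √(A²+B²)=0.5255;  θ1 = -1.5510+1.9003 ≈ 0.3493
arm 2 (φ=120.0°): x'=-0.0259, y'=-0.0770
  A=0.1159, B=-0.5254, C=(l²−L²−A²−y'²−z²)/(2L)=-0.2491
  θ2 = atan2(B,A) + arccos(C/0.5380) = 0.6985
arm 3 (φ=240.0°): x'=-0.0537, y'=0.0609
  A=0.1437, B=-0.5254, C=(l²−L²−A²−y'²−z²)/(2L)=-0.2701
  γ=atan2(-0.5254,0.1437)=-1.3037;  ψ=arccos(-0.4958)=2.0895;  θ3=γ+ψ≈0.7858

θ₁ = 0.3493, θ₂ = 0.6985, θ₃ = 0.7858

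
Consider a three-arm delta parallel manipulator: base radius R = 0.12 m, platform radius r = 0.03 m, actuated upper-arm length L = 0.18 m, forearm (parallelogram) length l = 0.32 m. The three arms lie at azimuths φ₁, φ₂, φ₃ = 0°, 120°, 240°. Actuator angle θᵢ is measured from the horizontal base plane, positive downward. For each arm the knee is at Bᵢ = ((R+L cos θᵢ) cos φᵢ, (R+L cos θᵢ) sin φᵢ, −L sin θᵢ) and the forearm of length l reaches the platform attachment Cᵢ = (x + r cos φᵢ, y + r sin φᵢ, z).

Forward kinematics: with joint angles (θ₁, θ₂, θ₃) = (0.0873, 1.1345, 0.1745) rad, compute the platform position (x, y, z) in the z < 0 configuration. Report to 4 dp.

(0.0790, -0.1203, -0.2430)

centre 1 = (0.2693·cos0.0°, 0.2693·sin0.0°, -0.0157) = (0.2693, 0.0000, -0.0157)
centre 2 = (0.1661·cos120.0°, 0.1661·sin120.0°, -0.1631) = (-0.0830, 0.1438, -0.1631)
centre 3 = (0.2673·cos240.0°, 0.2673·sin240.0°, -0.0313) = (-0.1336, -0.2315, -0.0313)
subtract pairs → two planes through P
[-0.7047 0.2876 -0.2949]·P = -0.0186;  [-0.8059 -0.4629 -0.0311]·P = -0.0004
det = 0.5580;  x = 0.0156+-0.2607z,  y = -0.0264+0.3866z
quadratic in z: (1.2174)z²+(0.1433)z+(-0.0371)=0, √Δ=0.4485 → z ∈ {-0.2430, 0.1254}; z = -0.2430 (taking z<0)
x = 0.0790, y = -0.1203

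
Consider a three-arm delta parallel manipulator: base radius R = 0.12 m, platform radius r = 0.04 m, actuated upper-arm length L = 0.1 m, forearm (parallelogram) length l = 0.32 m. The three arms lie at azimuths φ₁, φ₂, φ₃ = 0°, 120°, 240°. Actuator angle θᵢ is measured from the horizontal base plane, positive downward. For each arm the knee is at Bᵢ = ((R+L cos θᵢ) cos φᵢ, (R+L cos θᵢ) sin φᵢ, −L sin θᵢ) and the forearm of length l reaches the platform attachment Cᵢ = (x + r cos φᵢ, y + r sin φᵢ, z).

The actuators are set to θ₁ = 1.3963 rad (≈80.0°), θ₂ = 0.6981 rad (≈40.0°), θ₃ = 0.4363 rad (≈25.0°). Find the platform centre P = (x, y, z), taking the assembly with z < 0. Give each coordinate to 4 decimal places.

arm 1 at φ=0.0°: e+L cos θ1 = 0.0974;  centre 1 = (0.0974, 0.0000, -0.0985)
φ2=120.0°: virtual centre (-0.0783, 0.1356, -0.0643), radius l
centre 3 = (0.1706·cos240.0°, 0.1706·sin240.0°, -0.0423) = (-0.0853, -0.1478, -0.0423)
subtract pairs → two planes through P
plane₁₂: -0.3513x+0.2713y+0.0684z = 0.0095
det = 0.2029;  x = -0.0295+0.2499z,  y = -0.0032+0.0715z
quadratic in z: (1.0676)z²+(0.1331)z+(-0.0766)=0, √Δ=0.5872 → z ∈ {-0.3374, 0.2127}; z = -0.3374 (taking z<0)
x = -0.1138, y = -0.0274

(-0.1138, -0.0274, -0.3374)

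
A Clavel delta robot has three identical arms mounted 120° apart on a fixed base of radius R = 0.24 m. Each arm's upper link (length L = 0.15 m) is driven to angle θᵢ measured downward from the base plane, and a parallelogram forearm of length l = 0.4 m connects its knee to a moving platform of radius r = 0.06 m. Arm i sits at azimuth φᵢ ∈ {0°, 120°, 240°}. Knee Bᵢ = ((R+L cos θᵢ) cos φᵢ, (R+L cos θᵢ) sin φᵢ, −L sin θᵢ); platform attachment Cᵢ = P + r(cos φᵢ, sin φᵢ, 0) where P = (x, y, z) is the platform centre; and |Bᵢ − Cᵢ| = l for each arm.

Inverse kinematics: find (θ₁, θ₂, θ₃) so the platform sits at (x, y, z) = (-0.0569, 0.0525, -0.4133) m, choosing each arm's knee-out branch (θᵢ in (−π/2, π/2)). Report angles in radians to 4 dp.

θ₁ = 1.2216, θ₂ = 0.6113, θ₃ = 1.0473

arm 1 (φ=0.0°): x'=-0.0569, y'=0.0525
  A=0.2369, B=-0.4133, C=(l²−L²−A²−y'²−z²)/(2L)=-0.3073
  √(A²+B²)=0.4764;  θ1 = -1.0503+2.2720 ≈ 1.2216
arm 2 (φ=120.0°): x'=0.0739, y'=0.0230
  e−x'=0.1061;  (l²−L²−(e−x')²−y'²−z²)/2L = -0.1503
  γ=atan2(-0.4133,0.1061)=-1.3195;  ψ=arccos(-0.3523)=1.9309;  θ2=γ+ψ≈0.6113
φ3=240.0° → target in arm frame (-0.0170, -0.0755)
  e−x'=0.1970;  (l²−L²−(e−x')²−y'²−z²)/2L = -0.2595
  θ3 = atan2(B,A) + arccos(C/0.4579) = 1.0473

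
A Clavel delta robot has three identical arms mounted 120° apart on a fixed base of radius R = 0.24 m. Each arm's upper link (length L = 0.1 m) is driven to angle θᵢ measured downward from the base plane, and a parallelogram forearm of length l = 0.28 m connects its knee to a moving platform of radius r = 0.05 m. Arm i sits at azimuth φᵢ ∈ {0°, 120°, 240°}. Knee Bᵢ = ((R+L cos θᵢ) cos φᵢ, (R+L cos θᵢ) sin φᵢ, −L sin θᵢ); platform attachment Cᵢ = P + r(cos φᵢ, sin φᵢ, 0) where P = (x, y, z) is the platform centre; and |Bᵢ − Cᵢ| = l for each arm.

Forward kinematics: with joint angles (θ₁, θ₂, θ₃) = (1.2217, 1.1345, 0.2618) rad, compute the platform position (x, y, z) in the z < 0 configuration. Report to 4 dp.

arm 1 at φ=0.0°: ρ1 = 0.2242;  O1 = (0.2242, 0.0000, -0.0940)
arm 2 at φ=120.0°: ρ2 = 0.2323;  O2 = (-0.1161, 0.2011, -0.0906)
arm 3 at φ=240.0°: ρ3 = 0.2866;  O3 = (-0.1433, -0.2482, -0.0259)
|O₂|²−|O₁|² = 0.0031;  |O₃|²−|O₁|² = 0.0237
plane₁₂: -0.6807x+0.4023y+0.0067z = 0.0031
det = 0.6336;  x = -0.0175+0.0917z,  y = -0.0219+0.1386z
into |P−O₁|² = l²: 1.0276z² + 0.1375z + -0.0107 = 0;  Δ = 0.0629;  z = -0.1889 or 0.0551 → z<0 root = -0.1889
x = -0.0348, y = -0.0481

(-0.0348, -0.0481, -0.1889)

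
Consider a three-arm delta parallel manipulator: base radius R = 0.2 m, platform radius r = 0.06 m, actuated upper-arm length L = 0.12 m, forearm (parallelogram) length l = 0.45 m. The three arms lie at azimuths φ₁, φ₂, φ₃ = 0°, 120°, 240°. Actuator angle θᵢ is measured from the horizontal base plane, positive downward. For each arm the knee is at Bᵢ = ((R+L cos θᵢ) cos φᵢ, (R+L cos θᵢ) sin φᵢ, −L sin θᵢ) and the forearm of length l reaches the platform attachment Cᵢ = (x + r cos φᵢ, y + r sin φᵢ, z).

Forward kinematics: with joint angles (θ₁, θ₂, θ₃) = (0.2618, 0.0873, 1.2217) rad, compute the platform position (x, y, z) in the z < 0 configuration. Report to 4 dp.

(0.0613, 0.1450, -0.4100)

S1 = (0.2559·cos0.0°, 0.2559·sin0.0°, -0.0311) = (0.2559, 0.0000, -0.0311)
φ2=120.0°: virtual centre (-0.1298, 0.2248, -0.0105), radius l
S3 = (0.1810·cos240.0°, 0.1810·sin240.0°, -0.1128) = (-0.0905, -0.1568, -0.1128)
|S₂|²−|S₁|² = 0.0010;  |S₃|²−|S₁|² = -0.0210
linear system: -0.7714x+0.4495y = 0.0010−0.0412z; -0.6929x+-0.3136y = -0.0210−-0.1634z
det = 0.5534;  x = 0.0165+-0.1094z,  y = 0.0305+-0.2794z
into |P−S₁|² = l²: 1.0900z² + 0.0975z + -0.1433 = 0;  Δ = 0.6341;  z = -0.4100 or 0.3206 → z<0 root = -0.4100
x = 0.0613, y = 0.1450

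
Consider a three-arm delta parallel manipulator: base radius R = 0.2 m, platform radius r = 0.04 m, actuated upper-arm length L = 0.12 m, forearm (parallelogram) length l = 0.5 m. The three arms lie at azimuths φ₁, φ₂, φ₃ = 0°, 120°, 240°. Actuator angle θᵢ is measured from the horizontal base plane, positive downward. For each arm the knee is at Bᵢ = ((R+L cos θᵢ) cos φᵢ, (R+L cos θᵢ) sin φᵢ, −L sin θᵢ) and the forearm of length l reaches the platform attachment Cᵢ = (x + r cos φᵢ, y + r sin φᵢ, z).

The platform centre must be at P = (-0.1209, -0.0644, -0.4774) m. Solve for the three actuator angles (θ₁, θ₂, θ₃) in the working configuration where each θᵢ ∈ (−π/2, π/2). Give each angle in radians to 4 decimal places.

θ₁ = 1.1346, θ₂ = 0.6108, θ₃ = 0.0870

φ1=0.0° → target in arm frame (-0.1209, -0.0644)
  A cos θ + B sin θ = C:  0.2809·cos θ + -0.4774·sin θ = -0.3140
  √(A²+B²)=0.5539;  θ1 = -1.0390+2.1735 ≈ 1.1346
arm 2 (φ=120.0°): x'=0.0047, y'=0.1369
  e−x'=0.1553;  (l²−L²−(e−x')²−y'²−z²)/2L = -0.1466
  θ2 = atan2(B,A) + arccos(C/0.5020) = 0.6108
rotate P by −φ3: (0.1162, -0.0725, -0.4774)
  A cos θ + B sin θ = C:  0.0438·cos θ + -0.4774·sin θ = 0.0022
  √(A²+B²)=0.4794;  θ3 = -1.4794+1.5663 ≈ 0.0870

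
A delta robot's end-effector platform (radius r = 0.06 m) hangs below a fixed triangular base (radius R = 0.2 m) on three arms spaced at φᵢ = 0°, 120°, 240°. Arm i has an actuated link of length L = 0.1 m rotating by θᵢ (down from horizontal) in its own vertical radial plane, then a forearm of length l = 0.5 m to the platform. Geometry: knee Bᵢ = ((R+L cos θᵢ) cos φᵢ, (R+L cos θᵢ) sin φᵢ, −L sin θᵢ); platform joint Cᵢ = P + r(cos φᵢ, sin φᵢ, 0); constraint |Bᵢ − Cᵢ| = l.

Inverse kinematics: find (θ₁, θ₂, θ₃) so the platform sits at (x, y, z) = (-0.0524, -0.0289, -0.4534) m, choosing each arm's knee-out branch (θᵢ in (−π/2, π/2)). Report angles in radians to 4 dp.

φ1=0.0° → target in arm frame (-0.0524, -0.0289)
  A cos θ + B sin θ = C:  0.1924·cos θ + -0.4534·sin θ = -0.0171
  γ=atan2(-0.4534,0.1924)=-1.1695;  ψ=arccos(-0.0348)=1.6056;  θ1=γ+ψ≈0.4361
arm 2 (φ=120.0°): x'=0.0012, y'=0.0598
  e−x'=0.1388;  (l²−L²−(e−x')²−y'²−z²)/2L = 0.0579
  γ=atan2(-0.4534,0.1388)=-1.2737;  ψ=arccos(0.1221)=1.4484;  θ2=γ+ψ≈0.1748
rotate P by −φ3: (0.0512, -0.0309, -0.4534)
  A cos θ + B sin θ = C:  0.0888·cos θ + -0.4534·sin θ = 0.1280
  γ=atan2(-0.4534,0.0888)=-1.3775;  ψ=arccos(0.2770)=1.2902;  θ3=γ+ψ≈-0.0873

θ₁ = 0.4361, θ₂ = 0.1748, θ₃ = -0.0873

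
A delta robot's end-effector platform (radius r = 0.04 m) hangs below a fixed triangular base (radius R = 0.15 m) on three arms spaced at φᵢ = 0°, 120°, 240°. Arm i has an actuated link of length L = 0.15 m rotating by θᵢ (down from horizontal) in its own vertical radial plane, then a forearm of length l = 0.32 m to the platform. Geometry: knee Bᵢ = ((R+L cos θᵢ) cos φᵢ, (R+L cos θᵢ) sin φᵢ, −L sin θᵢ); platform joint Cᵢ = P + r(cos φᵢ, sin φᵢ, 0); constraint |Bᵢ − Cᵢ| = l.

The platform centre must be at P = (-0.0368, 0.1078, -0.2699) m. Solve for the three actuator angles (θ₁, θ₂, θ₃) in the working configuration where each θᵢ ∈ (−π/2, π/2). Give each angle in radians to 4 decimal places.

θ₁ = 0.7854, θ₂ = -0.0877, θ₃ = 0.9601

arm 1 (φ=0.0°): x'=-0.0368, y'=0.1078
  e−x'=0.1468;  (l²−L²−(e−x')²−y'²−z²)/2L = -0.0871
  γ=atan2(-0.2699,0.1468)=-1.0726;  ψ=arccos(-0.2834)=1.8581;  θ1=γ+ψ≈0.7854
φ2=120.0° → target in arm frame (0.1118, -0.0220)
  e−x'=-0.0018;  (l²−L²−(e−x')²−y'²−z²)/2L = 0.0219
  √(A²+B²)=0.2699;  θ2 = -1.5773+1.4896 ≈ -0.0877
φ3=240.0° → target in arm frame (-0.0750, -0.0858)
  e−x'=0.1850;  (l²−L²−(e−x')²−y'²−z²)/2L = -0.1150
  θ3 = atan2(B,A) + arccos(C/0.3272) = 0.9601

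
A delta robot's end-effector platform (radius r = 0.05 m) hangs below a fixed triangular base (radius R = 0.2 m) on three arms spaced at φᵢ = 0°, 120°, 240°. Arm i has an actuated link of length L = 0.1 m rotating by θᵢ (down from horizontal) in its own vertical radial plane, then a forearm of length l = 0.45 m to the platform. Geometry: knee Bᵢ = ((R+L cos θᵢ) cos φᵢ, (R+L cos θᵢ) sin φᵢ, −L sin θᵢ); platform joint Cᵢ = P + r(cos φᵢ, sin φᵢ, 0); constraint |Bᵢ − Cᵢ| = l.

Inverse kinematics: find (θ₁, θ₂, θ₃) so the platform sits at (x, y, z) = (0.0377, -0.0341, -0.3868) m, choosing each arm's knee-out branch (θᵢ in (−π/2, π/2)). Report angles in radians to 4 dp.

θ₁ = -0.0872, θ₂ = 0.4361, θ₃ = 0.0874

arm 1 (φ=0.0°): x'=0.0377, y'=-0.0341
  A cos θ + B sin θ = C:  0.1123·cos θ + -0.3868·sin θ = 0.1456
  √(A²+B²)=0.4028;  θ1 = -1.2882+1.2010 ≈ -0.0872
rotate P by −φ2: (-0.0484, -0.0156, -0.3868)
  e−x'=0.1984;  (l²−L²−(e−x')²−y'²−z²)/2L = 0.0164
  θ2 = atan2(B,A) + arccos(C/0.4347) = 0.4361
arm 3 (φ=240.0°): x'=0.0107, y'=0.0497
  A cos θ + B sin θ = C:  0.1393·cos θ + -0.3868·sin θ = 0.1050
  γ=atan2(-0.3868,0.1393)=-1.2251;  ψ=arccos(0.2555)=1.3125;  θ3=γ+ψ≈0.0874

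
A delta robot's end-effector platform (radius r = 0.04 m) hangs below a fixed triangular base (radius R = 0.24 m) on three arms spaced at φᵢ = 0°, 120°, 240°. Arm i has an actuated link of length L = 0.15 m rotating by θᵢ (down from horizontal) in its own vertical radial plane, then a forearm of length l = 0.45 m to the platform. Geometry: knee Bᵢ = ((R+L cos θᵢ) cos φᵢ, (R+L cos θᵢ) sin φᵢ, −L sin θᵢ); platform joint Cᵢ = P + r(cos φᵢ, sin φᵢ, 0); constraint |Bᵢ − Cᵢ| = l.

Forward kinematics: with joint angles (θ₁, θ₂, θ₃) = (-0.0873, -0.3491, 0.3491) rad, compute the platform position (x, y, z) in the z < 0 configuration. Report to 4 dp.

arm 1 at φ=0.0°: (R−r)+L cos θ1 = 0.3494;  centre 1 = (0.3494, 0.0000, 0.0131)
φ2=120.0°: virtual centre (-0.1705, 0.2953, 0.0513), radius l
centre 3 = (0.3410·cos240.0°, 0.3410·sin240.0°, -0.0513) = (-0.1705, -0.2953, -0.0513)
subtract pairs → two planes through P
linear system: -1.0398x+0.5905y = -0.0034−0.0765z; -1.0398x+-0.5905y = -0.0034−-0.1288z
Cramer: x(z) = 0.0033-0.0252z;  y(z) = 0.0000-0.1738z
sphere 1 gives Az²+Bz+C=0 with A=1.0308, B=-0.0087, C=-0.0825;  B²−4AC=0.3402;  roots -0.2787, 0.2872;  negative root z = -0.2787
x = 0.0103, y = 0.0484

(0.0103, 0.0484, -0.2787)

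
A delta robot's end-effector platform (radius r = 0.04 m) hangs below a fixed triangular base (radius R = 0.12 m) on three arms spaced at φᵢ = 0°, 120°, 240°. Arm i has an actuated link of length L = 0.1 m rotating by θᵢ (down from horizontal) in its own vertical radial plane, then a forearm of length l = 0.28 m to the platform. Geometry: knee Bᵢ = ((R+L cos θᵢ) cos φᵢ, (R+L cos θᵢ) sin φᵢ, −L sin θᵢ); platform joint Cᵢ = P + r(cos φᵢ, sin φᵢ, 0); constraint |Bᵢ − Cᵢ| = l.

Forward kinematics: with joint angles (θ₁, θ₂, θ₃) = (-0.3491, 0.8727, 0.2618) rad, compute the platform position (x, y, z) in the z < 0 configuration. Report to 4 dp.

(0.0828, -0.0551, -0.2247)

φ1=0.0°: virtual centre (0.1740, 0.0000, 0.0342), radius l
centre 2 = (0.1443·cos120.0°, 0.1443·sin120.0°, -0.0766) = (-0.0721, 0.1249, -0.0766)
arm 3 at φ=240.0°: ρ3 = 0.1766;  centre 3 = (-0.0883, -0.1529, -0.0259)
eliminate P² terms by subtracting sphere 1 from 2 and 3
linear system: -0.4922x+0.2499y = -0.0048−-0.2216z; -0.5245x+-0.3059y = 0.0004−-0.1202z
Cramer: x(z) = 0.0048-0.3473z;  y(z) = -0.0096+0.2027z
quadratic in z: (1.1617)z²+(0.0452)z+(-0.0485)=0, √Δ=0.4770 → z ∈ {-0.2247, 0.1858}; z = -0.2247 (taking z<0)
x = 0.0828, y = -0.0551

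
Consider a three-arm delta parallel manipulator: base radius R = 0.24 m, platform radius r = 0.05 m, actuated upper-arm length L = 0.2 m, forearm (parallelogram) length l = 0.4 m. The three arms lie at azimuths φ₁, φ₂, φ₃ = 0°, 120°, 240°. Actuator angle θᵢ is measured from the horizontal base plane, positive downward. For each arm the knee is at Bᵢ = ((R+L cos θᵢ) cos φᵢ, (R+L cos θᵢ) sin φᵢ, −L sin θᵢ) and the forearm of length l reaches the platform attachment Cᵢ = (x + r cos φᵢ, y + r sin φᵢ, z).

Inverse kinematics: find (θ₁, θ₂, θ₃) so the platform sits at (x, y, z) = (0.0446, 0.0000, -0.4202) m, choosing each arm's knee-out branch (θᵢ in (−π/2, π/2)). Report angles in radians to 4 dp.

arm 1 (φ=0.0°): x'=0.0446, y'=0.0000
  e−x'=0.1454;  (l²−L²−(e−x')²−y'²−z²)/2L = -0.1943
  √(A²+B²)=0.4446;  θ1 = -1.2377+2.0230 ≈ 0.7853
rotate P by −φ2: (-0.0223, -0.0386, -0.4202)
  e−x'=0.2123;  (l²−L²−(e−x')²−y'²−z²)/2L = -0.2578
  θ2 = atan2(B,A) + arccos(C/0.4708) = 1.0474
arm 3 (φ=240.0°): x'=-0.0223, y'=0.0386
  A cos θ + B sin θ = C:  0.2123·cos θ + -0.4202·sin θ = -0.2578
  θ3 = atan2(B,A) + arccos(C/0.4708) = 1.0474

θ₁ = 0.7853, θ₂ = 1.0474, θ₃ = 1.0474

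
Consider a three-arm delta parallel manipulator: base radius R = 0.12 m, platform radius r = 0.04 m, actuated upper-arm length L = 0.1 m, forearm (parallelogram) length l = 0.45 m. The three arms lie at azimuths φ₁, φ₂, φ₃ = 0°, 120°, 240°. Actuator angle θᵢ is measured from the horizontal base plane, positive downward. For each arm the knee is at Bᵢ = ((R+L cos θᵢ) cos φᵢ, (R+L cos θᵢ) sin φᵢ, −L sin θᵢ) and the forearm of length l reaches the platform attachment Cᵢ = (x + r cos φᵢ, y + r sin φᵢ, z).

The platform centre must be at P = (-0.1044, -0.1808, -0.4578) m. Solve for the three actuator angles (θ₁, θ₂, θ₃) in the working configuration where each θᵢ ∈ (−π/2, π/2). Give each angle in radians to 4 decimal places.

θ₁ = 1.3964, θ₂ = 1.3963, θ₃ = 0.0876

rotate P by −φ1: (-0.1044, -0.1808, -0.4578)
  e−x'=0.1844;  (l²−L²−(e−x')²−y'²−z²)/2L = -0.4189
  √(A²+B²)=0.4935;  θ1 = -1.1879+2.5843 ≈ 1.3964
arm 2 (φ=120.0°): x'=-0.1044, y'=0.1808
  e−x'=0.1844;  (l²−L²−(e−x')²−y'²−z²)/2L = -0.4188
  θ2 = atan2(B,A) + arccos(C/0.4935) = 1.3963
φ3=240.0° → target in arm frame (0.2088, 0.0000)
  A=-0.1288, B=-0.4578, C=(l²−L²−A²−y'²−z²)/(2L)=-0.1683
  γ=atan2(-0.4578,-0.1288)=-1.8450;  ψ=arccos(-0.3539)=1.9326;  θ3=γ+ψ≈0.0876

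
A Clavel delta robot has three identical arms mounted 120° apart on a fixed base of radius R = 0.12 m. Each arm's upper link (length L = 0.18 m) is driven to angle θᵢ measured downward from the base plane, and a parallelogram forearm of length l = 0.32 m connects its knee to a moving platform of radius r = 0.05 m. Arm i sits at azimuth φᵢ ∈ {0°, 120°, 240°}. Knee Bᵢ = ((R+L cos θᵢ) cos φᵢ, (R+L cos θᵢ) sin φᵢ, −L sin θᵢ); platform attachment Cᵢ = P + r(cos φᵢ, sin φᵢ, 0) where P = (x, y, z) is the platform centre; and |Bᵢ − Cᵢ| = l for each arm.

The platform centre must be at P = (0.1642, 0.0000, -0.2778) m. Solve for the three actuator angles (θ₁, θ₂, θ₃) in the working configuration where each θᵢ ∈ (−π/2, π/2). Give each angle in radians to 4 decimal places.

rotate P by −φ1: (0.1642, 0.0000, -0.2778)
  A cos θ + B sin θ = C:  -0.0942·cos θ + -0.2778·sin θ = -0.0446
  γ=atan2(-0.2778,-0.0942)=-1.8977;  ψ=arccos(-0.1520)=1.7233;  θ1=γ+ψ≈-0.1744
φ2=120.0° → target in arm frame (-0.0821, -0.1422)
  e−x'=0.1521;  (l²−L²−(e−x')²−y'²−z²)/2L = -0.1404
  √(A²+B²)=0.3167;  θ2 = -1.0699+2.0299 ≈ 0.9601
rotate P by −φ3: (-0.0821, 0.1422, -0.2778)
  A=0.1521, B=-0.2778, C=(l²−L²−A²−y'²−z²)/(2L)=-0.1404
  γ=atan2(-0.2778,0.1521)=-1.0699;  ψ=arccos(-0.4432)=2.0299;  θ3=γ+ψ≈0.9601

θ₁ = -0.1744, θ₂ = 0.9601, θ₃ = 0.9601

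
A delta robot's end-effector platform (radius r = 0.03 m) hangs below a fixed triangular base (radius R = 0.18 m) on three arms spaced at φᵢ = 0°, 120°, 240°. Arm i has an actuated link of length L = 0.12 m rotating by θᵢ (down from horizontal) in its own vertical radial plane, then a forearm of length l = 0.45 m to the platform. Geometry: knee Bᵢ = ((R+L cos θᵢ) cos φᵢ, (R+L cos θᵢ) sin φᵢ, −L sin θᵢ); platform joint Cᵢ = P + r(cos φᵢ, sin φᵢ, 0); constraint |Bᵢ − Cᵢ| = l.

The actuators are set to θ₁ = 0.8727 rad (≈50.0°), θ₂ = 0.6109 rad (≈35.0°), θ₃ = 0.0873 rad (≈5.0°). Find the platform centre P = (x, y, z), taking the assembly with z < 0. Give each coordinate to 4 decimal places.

(-0.0736, -0.0602, -0.4212)

arm 1 at φ=0.0°: e+L cos θ1 = 0.2271;  centre 1 = (0.2271, 0.0000, -0.0919)
centre 2 = (0.2483·cos120.0°, 0.2483·sin120.0°, -0.0688) = (-0.1241, 0.2150, -0.0688)
centre 3 = (0.2695·cos240.0°, 0.2695·sin240.0°, -0.0105) = (-0.1348, -0.2334, -0.0105)
subtract pairs → two planes through P
plane₁₂: -0.7026x+0.4301y+0.0462z = 0.0063
det = 0.6393;  x = -0.0132+0.1433z,  y = -0.0068+0.1268z
quadratic in z: (1.0366)z²+(0.1132)z+(-0.1362)=0, √Δ=0.7601 → z ∈ {-0.4212, 0.3120}; z = -0.4212 (taking z<0)
x = -0.0736, y = -0.0602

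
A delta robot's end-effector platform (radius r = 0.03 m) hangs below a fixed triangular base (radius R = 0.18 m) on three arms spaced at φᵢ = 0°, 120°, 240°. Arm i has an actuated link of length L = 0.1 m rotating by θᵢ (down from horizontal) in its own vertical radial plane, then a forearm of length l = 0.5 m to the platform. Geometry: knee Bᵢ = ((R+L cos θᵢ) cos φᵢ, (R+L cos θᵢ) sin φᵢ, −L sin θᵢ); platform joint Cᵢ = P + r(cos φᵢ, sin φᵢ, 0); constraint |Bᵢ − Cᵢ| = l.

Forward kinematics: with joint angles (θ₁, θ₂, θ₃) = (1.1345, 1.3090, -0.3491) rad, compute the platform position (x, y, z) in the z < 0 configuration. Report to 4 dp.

(-0.0831, -0.1871, -0.4637)

centre 1 = (0.1923·cos0.0°, 0.1923·sin0.0°, -0.0906) = (0.1923, 0.0000, -0.0906)
arm 2 at φ=120.0°: e+L cos θ2 = 0.1759;  centre 2 = (-0.0879, 0.1523, -0.0966)
centre 3 = (0.2440·cos240.0°, 0.2440·sin240.0°, 0.0342) = (-0.1220, -0.2113, 0.0342)
eliminate P² terms by subtracting sphere 1 from 2 and 3
linear system: -0.5604x+0.3046y = -0.0049−-0.0119z; -0.6285x+-0.4226y = 0.0155−0.2497z
Cramer: x(z) = -0.0062+0.1658z;  y(z) = -0.0275+0.3442z
quadratic in z: (1.1460)z²+(0.0965)z+(-0.2016)=0, √Δ=0.9663 → z ∈ {-0.4637, 0.3795}; z = -0.4637 (taking z<0)
x = -0.0831, y = -0.1871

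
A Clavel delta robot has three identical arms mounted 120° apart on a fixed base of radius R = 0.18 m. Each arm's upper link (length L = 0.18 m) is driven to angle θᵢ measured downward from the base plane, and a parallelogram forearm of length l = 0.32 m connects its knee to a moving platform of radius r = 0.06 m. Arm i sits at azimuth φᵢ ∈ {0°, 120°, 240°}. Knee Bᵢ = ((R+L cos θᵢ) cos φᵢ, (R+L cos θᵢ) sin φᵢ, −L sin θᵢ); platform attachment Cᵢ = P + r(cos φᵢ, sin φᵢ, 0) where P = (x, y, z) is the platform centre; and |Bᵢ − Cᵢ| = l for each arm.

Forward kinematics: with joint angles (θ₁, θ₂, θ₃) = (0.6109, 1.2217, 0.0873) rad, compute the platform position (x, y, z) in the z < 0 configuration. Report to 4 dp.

arm 1 at φ=0.0°: ρ1 = 0.2674;  O1 = (0.2674, 0.0000, -0.1032)
φ2=120.0°: virtual centre (-0.0908, 0.1572, -0.1691), radius l
arm 3 at φ=240.0°: ρ3 = 0.2993;  O3 = (-0.1497, -0.2592, -0.0157)
|O₂|²−|O₁|² = -0.0206;  |O₃|²−|O₁|² = 0.0076
[-0.7165 0.3145 -0.1318]·P = -0.0206;  [-0.8342 -0.5184 0.1751]·P = 0.0076
det = 0.6338;  x = 0.0131+-0.0209z,  y = -0.0358+0.3714z
sphere 1 gives Az²+Bz+C=0 with A=1.1384, B=0.1906, C=-0.0258;  B²−4AC=0.1536;  roots -0.2558, 0.0884;  negative root z = -0.2558
x = 0.0184, y = -0.1308

(0.0184, -0.1308, -0.2558)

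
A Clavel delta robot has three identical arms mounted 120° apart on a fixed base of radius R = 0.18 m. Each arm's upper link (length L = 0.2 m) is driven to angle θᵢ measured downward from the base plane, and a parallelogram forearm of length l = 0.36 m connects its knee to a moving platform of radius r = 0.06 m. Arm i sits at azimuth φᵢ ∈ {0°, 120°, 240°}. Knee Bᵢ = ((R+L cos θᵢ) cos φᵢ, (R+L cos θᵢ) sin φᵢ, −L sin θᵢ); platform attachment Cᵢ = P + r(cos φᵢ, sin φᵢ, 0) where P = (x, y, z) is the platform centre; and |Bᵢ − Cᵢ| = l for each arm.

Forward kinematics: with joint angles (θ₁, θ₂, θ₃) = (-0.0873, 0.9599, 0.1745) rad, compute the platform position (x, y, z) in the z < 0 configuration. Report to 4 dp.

(0.0782, -0.0907, -0.2342)

centre 1 = (0.3192·cos0.0°, 0.3192·sin0.0°, 0.0174) = (0.3192, 0.0000, 0.0174)
φ2=120.0°: virtual centre (-0.1174, 0.2033, -0.1638), radius l
centre 3 = (0.3170·cos240.0°, 0.3170·sin240.0°, -0.0347) = (-0.1585, -0.2745, -0.0347)
|centre ₂|²−|centre ₁|² = -0.0203;  |centre ₃|²−|centre ₁|² = -0.0005
linear system: -0.8732x+0.4065y = -0.0203−-0.3625z; -0.9554x+-0.5490y = -0.0005−-0.1043z
det = 0.8678;  x = 0.0131+-0.2782z,  y = -0.0218+0.2942z
quadratic in z: (1.1639)z²+(0.1227)z+(-0.0351)=0, √Δ=0.4224 → z ∈ {-0.2342, 0.1288}; z = -0.2342 (taking z<0)
x = 0.0782, y = -0.0907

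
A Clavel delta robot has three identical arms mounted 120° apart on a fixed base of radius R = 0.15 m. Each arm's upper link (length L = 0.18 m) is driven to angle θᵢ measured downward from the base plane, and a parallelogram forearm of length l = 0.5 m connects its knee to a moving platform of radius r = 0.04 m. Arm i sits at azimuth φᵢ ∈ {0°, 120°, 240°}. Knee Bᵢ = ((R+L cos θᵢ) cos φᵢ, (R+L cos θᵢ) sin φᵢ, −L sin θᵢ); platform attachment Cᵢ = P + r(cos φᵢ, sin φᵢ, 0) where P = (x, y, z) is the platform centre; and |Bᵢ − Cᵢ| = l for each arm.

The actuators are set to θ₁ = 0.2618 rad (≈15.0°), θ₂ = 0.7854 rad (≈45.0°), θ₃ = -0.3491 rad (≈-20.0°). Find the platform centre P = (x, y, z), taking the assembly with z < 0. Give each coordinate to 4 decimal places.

(0.0012, -0.1856, -0.4149)

φ1=0.0°: virtual centre (0.2839, 0.0000, -0.0466), radius l
arm 2 at φ=120.0°: ρ2 = 0.2373;  S2 = (-0.1186, 0.2055, -0.1273)
φ3=240.0°: virtual centre (-0.1396, -0.2417, 0.0616), radius l
subtract pairs → two planes through P
linear system: -0.8050x+0.4110y = -0.0102−-0.1614z; -0.8469x+-0.4835y = -0.0010−0.2163z
Cramer: x(z) = 0.0073+0.0147z;  y(z) = -0.0106+0.4216z
sphere 1 gives Az²+Bz+C=0 with A=1.1779, B=0.0760, C=-0.1712;  B²−4AC=0.8126;  roots -0.4149, 0.3503;  negative root z = -0.4149
x = 0.0012, y = -0.1856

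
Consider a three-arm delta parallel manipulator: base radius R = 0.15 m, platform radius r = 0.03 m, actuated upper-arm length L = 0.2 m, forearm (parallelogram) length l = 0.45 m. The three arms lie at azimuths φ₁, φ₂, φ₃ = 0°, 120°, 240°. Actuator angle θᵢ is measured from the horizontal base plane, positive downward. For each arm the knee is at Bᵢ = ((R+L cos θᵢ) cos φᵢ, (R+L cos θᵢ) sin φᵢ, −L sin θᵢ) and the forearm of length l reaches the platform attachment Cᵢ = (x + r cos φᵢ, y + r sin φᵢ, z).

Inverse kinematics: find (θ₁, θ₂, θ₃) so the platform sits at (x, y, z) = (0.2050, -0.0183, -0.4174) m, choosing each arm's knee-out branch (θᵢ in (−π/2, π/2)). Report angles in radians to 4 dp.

φ1=0.0° → target in arm frame (0.2050, -0.0183)
  e−x'=-0.0850;  (l²−L²−(e−x')²−y'²−z²)/2L = -0.0482
  θ1 = atan2(B,A) + arccos(C/0.4260) = -0.0875
arm 2 (φ=120.0°): x'=-0.1183, y'=-0.1684
  A=0.2383, B=-0.4174, C=(l²−L²−A²−y'²−z²)/(2L)=-0.2422
  θ2 = atan2(B,A) + arccos(C/0.4807) = 1.0470
arm 3 (φ=240.0°): x'=-0.0867, y'=0.1867
  e−x'=0.2067;  (l²−L²−(e−x')²−y'²−z²)/2L = -0.2232
  √(A²+B²)=0.4658;  θ3 = -1.1111+2.0706 ≈ 0.9595

θ₁ = -0.0875, θ₂ = 1.0470, θ₃ = 0.9595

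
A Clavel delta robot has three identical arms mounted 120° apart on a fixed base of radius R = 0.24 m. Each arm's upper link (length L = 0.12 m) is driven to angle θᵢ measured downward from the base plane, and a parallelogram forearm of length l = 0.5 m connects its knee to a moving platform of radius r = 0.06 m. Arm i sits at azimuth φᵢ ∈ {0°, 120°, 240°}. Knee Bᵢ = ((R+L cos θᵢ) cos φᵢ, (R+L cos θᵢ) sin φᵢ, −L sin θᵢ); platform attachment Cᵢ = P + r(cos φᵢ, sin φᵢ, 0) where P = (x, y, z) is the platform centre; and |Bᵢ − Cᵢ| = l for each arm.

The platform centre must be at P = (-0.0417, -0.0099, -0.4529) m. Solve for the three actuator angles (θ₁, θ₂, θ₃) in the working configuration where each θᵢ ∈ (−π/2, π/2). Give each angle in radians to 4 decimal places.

θ₁ = 0.6109, θ₂ = 0.3489, θ₃ = 0.2612

φ1=0.0° → target in arm frame (-0.0417, -0.0099)
  A=0.2217, B=-0.4529, C=(l²−L²−A²−y'²−z²)/(2L)=-0.0782
  γ=atan2(-0.4529,0.2217)=-1.1156;  ψ=arccos(-0.1551)=1.7265;  θ1=γ+ψ≈0.6109
arm 2 (φ=120.0°): x'=0.0123, y'=0.0411
  A cos θ + B sin θ = C:  0.1677·cos θ + -0.4529·sin θ = 0.0028
  √(A²+B²)=0.4830;  θ2 = -1.2161+1.5651 ≈ 0.3489
arm 3 (φ=240.0°): x'=0.0294, y'=-0.0312
  e−x'=0.1506;  (l²−L²−(e−x')²−y'²−z²)/2L = 0.0285
  θ3 = atan2(B,A) + arccos(C/0.4773) = 0.2612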